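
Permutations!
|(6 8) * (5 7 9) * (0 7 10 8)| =|(0 7 9 5 10 8 6)| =7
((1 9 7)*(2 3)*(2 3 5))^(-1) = (1 7 9)(2 5)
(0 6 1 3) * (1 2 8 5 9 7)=(0 6 2 8 5 9 7 1 3)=[6, 3, 8, 0, 4, 9, 2, 1, 5, 7]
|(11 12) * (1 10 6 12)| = 5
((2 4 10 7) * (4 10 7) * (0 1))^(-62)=(2 4)(7 10)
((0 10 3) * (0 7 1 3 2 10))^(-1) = (1 7 3)(2 10)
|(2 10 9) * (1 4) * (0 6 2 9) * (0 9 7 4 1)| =|(0 6 2 10 9 7 4)| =7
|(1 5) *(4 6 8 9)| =|(1 5)(4 6 8 9)| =4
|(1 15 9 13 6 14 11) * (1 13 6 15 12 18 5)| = 12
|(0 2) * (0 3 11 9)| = 5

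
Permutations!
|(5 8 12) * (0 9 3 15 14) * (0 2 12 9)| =8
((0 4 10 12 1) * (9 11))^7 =(0 10 1 4 12)(9 11)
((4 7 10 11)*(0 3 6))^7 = ((0 3 6)(4 7 10 11))^7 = (0 3 6)(4 11 10 7)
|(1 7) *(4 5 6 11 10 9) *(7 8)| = |(1 8 7)(4 5 6 11 10 9)| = 6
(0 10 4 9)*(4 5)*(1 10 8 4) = (0 8 4 9)(1 10 5) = [8, 10, 2, 3, 9, 1, 6, 7, 4, 0, 5]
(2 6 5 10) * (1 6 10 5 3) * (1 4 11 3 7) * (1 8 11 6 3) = (1 3 4 6 7 8 11)(2 10) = [0, 3, 10, 4, 6, 5, 7, 8, 11, 9, 2, 1]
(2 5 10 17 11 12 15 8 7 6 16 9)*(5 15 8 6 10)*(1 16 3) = (1 16 9 2 15 6 3)(7 10 17 11 12 8) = [0, 16, 15, 1, 4, 5, 3, 10, 7, 2, 17, 12, 8, 13, 14, 6, 9, 11]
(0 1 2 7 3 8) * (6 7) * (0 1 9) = [9, 2, 6, 8, 4, 5, 7, 3, 1, 0] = (0 9)(1 2 6 7 3 8)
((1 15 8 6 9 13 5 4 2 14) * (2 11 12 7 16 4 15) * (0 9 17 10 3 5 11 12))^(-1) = ((0 9 13 11)(1 2 14)(3 5 15 8 6 17 10)(4 12 7 16))^(-1) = (0 11 13 9)(1 14 2)(3 10 17 6 8 15 5)(4 16 7 12)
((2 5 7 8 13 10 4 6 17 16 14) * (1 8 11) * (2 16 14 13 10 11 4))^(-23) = (1 2 4 14 11 10 7 17 13 8 5 6 16)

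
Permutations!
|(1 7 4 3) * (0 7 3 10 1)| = |(0 7 4 10 1 3)| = 6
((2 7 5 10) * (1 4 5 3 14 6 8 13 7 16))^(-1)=(1 16 2 10 5 4)(3 7 13 8 6 14)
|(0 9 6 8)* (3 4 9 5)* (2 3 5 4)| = 10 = |(0 4 9 6 8)(2 3)|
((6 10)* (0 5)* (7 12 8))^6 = ((0 5)(6 10)(7 12 8))^6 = (12)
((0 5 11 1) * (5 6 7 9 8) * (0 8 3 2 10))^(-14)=(1 5)(8 11)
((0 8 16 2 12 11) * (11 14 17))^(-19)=(0 14 16 11 12 8 17 2)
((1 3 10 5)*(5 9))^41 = (1 3 10 9 5)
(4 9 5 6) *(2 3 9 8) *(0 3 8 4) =(0 3 9 5 6)(2 8) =[3, 1, 8, 9, 4, 6, 0, 7, 2, 5]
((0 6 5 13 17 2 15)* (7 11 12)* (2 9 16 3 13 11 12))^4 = ((0 6 5 11 2 15)(3 13 17 9 16)(7 12))^4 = (0 2 5)(3 16 9 17 13)(6 15 11)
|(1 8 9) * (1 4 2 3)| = |(1 8 9 4 2 3)| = 6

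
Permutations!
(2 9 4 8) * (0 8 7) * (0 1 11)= (0 8 2 9 4 7 1 11)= [8, 11, 9, 3, 7, 5, 6, 1, 2, 4, 10, 0]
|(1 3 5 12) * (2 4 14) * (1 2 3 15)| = |(1 15)(2 4 14 3 5 12)| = 6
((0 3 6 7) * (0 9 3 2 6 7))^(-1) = (0 6 2)(3 9 7)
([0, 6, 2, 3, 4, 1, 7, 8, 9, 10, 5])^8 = [0, 6, 2, 3, 4, 1, 7, 8, 9, 10, 5]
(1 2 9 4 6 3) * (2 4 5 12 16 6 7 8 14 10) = (1 4 7 8 14 10 2 9 5 12 16 6 3) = [0, 4, 9, 1, 7, 12, 3, 8, 14, 5, 2, 11, 16, 13, 10, 15, 6]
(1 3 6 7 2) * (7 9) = (1 3 6 9 7 2) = [0, 3, 1, 6, 4, 5, 9, 2, 8, 7]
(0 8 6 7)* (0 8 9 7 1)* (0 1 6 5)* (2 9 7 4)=(0 7 8 5)(2 9 4)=[7, 1, 9, 3, 2, 0, 6, 8, 5, 4]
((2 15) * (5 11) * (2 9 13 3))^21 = ((2 15 9 13 3)(5 11))^21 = (2 15 9 13 3)(5 11)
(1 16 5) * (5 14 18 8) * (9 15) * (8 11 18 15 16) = [0, 8, 2, 3, 4, 1, 6, 7, 5, 16, 10, 18, 12, 13, 15, 9, 14, 17, 11] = (1 8 5)(9 16 14 15)(11 18)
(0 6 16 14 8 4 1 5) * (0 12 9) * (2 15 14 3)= (0 6 16 3 2 15 14 8 4 1 5 12 9)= [6, 5, 15, 2, 1, 12, 16, 7, 4, 0, 10, 11, 9, 13, 8, 14, 3]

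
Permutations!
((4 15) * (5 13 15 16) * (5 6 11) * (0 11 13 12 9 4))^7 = (0 6 9 11 13 4 5 15 16 12)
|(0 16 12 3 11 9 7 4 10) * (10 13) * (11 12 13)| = 4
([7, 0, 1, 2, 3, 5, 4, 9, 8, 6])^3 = [6, 9, 7, 0, 1, 5, 2, 4, 8, 3]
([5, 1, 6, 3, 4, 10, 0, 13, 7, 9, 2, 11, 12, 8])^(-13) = (0 10 6 5 2)(7 8 13)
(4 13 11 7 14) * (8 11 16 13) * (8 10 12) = [0, 1, 2, 3, 10, 5, 6, 14, 11, 9, 12, 7, 8, 16, 4, 15, 13] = (4 10 12 8 11 7 14)(13 16)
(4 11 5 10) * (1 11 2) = (1 11 5 10 4 2) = [0, 11, 1, 3, 2, 10, 6, 7, 8, 9, 4, 5]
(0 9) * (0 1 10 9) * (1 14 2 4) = (1 10 9 14 2 4) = [0, 10, 4, 3, 1, 5, 6, 7, 8, 14, 9, 11, 12, 13, 2]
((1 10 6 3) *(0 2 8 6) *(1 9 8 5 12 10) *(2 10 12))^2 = (12)(3 8)(6 9) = ((12)(0 10)(2 5)(3 9 8 6))^2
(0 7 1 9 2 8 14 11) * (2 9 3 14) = (0 7 1 3 14 11)(2 8) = [7, 3, 8, 14, 4, 5, 6, 1, 2, 9, 10, 0, 12, 13, 11]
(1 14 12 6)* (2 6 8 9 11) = [0, 14, 6, 3, 4, 5, 1, 7, 9, 11, 10, 2, 8, 13, 12] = (1 14 12 8 9 11 2 6)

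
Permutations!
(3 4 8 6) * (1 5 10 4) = (1 5 10 4 8 6 3) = [0, 5, 2, 1, 8, 10, 3, 7, 6, 9, 4]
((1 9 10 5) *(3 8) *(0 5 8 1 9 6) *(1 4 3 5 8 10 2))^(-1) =(10)(0 6 1 2 9 5 8)(3 4)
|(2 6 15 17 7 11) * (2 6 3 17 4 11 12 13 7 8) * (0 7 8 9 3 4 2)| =|(0 7 12 13 8)(2 4 11 6 15)(3 17 9)| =15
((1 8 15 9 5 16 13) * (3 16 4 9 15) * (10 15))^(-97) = (1 16 8 13 3)(4 5 9)(10 15)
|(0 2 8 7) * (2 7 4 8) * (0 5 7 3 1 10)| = |(0 3 1 10)(4 8)(5 7)| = 4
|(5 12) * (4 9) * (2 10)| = |(2 10)(4 9)(5 12)| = 2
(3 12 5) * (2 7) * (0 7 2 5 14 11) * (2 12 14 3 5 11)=(0 7 11)(2 12 3 14)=[7, 1, 12, 14, 4, 5, 6, 11, 8, 9, 10, 0, 3, 13, 2]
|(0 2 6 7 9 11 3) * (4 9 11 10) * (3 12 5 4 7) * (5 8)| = 8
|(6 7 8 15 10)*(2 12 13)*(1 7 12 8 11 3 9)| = 35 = |(1 7 11 3 9)(2 8 15 10 6 12 13)|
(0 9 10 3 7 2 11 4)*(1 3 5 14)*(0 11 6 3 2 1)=(0 9 10 5 14)(1 2 6 3 7)(4 11)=[9, 2, 6, 7, 11, 14, 3, 1, 8, 10, 5, 4, 12, 13, 0]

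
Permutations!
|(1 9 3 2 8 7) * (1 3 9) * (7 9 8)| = |(2 7 3)(8 9)| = 6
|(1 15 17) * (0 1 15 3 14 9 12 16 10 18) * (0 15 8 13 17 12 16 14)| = |(0 1 3)(8 13 17)(9 16 10 18 15 12 14)| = 21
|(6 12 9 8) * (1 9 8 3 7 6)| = 7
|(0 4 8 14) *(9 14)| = |(0 4 8 9 14)| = 5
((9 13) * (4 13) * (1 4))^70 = ((1 4 13 9))^70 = (1 13)(4 9)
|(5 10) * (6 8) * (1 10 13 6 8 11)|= |(1 10 5 13 6 11)|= 6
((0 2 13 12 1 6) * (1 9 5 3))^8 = (0 6 1 3 5 9 12 13 2)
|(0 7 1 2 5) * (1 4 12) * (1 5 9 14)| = 20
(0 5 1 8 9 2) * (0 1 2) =(0 5 2 1 8 9) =[5, 8, 1, 3, 4, 2, 6, 7, 9, 0]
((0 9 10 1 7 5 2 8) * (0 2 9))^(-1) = ((1 7 5 9 10)(2 8))^(-1) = (1 10 9 5 7)(2 8)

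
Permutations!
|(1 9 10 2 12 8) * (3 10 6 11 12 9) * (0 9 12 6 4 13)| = 12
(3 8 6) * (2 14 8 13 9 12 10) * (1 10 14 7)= (1 10 2 7)(3 13 9 12 14 8 6)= [0, 10, 7, 13, 4, 5, 3, 1, 6, 12, 2, 11, 14, 9, 8]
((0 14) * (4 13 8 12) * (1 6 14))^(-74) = (0 6)(1 14)(4 8)(12 13)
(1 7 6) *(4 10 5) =(1 7 6)(4 10 5) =[0, 7, 2, 3, 10, 4, 1, 6, 8, 9, 5]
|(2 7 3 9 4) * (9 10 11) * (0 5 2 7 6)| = 12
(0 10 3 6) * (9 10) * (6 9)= (0 6)(3 9 10)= [6, 1, 2, 9, 4, 5, 0, 7, 8, 10, 3]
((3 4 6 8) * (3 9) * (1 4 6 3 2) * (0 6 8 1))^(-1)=(0 2 9 8 3 4 1 6)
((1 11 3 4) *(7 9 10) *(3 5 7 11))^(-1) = ((1 3 4)(5 7 9 10 11))^(-1) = (1 4 3)(5 11 10 9 7)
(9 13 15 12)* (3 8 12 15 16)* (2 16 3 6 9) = (2 16 6 9 13 3 8 12) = [0, 1, 16, 8, 4, 5, 9, 7, 12, 13, 10, 11, 2, 3, 14, 15, 6]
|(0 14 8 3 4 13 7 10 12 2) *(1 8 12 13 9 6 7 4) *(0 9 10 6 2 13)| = 6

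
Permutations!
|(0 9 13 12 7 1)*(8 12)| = 7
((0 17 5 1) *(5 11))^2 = ((0 17 11 5 1))^2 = (0 11 1 17 5)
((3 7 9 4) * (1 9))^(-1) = (1 7 3 4 9)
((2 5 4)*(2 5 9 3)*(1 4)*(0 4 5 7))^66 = (9)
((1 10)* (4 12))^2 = (12)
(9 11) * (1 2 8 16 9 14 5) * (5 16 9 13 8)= (1 2 5)(8 9 11 14 16 13)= [0, 2, 5, 3, 4, 1, 6, 7, 9, 11, 10, 14, 12, 8, 16, 15, 13]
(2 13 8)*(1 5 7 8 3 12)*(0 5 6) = [5, 6, 13, 12, 4, 7, 0, 8, 2, 9, 10, 11, 1, 3] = (0 5 7 8 2 13 3 12 1 6)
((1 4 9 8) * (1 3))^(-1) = ((1 4 9 8 3))^(-1) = (1 3 8 9 4)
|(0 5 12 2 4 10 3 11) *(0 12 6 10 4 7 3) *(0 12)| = |(0 5 6 10 12 2 7 3 11)| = 9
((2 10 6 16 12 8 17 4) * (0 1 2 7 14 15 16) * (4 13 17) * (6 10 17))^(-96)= (17)(4 14 16 8 7 15 12)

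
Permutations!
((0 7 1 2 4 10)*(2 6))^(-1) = ((0 7 1 6 2 4 10))^(-1) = (0 10 4 2 6 1 7)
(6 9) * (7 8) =(6 9)(7 8) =[0, 1, 2, 3, 4, 5, 9, 8, 7, 6]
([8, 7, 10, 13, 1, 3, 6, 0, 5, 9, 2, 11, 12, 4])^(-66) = [1, 13, 2, 8, 3, 0, 6, 4, 7, 9, 10, 11, 12, 5]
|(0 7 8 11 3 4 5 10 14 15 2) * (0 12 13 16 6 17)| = 16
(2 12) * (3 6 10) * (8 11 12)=[0, 1, 8, 6, 4, 5, 10, 7, 11, 9, 3, 12, 2]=(2 8 11 12)(3 6 10)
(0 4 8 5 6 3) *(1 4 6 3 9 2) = (0 6 9 2 1 4 8 5 3) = [6, 4, 1, 0, 8, 3, 9, 7, 5, 2]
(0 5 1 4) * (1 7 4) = (0 5 7 4) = [5, 1, 2, 3, 0, 7, 6, 4]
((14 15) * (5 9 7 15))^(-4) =(5 9 7 15 14) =((5 9 7 15 14))^(-4)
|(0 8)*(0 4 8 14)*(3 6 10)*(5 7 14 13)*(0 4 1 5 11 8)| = |(0 13 11 8 1 5 7 14 4)(3 6 10)| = 9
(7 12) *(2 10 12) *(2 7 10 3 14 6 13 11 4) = [0, 1, 3, 14, 2, 5, 13, 7, 8, 9, 12, 4, 10, 11, 6] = (2 3 14 6 13 11 4)(10 12)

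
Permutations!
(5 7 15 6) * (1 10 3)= (1 10 3)(5 7 15 6)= [0, 10, 2, 1, 4, 7, 5, 15, 8, 9, 3, 11, 12, 13, 14, 6]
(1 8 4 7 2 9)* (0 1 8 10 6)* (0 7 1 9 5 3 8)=[9, 10, 5, 8, 1, 3, 7, 2, 4, 0, 6]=(0 9)(1 10 6 7 2 5 3 8 4)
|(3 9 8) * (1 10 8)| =5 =|(1 10 8 3 9)|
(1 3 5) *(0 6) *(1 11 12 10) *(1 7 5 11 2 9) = [6, 3, 9, 11, 4, 2, 0, 5, 8, 1, 7, 12, 10] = (0 6)(1 3 11 12 10 7 5 2 9)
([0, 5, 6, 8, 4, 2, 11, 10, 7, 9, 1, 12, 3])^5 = (1 12)(2 8)(3 5)(6 7)(10 11)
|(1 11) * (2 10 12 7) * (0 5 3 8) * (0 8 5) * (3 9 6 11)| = 12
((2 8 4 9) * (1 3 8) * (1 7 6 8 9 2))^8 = (1 9 3)(2 8 7 4 6)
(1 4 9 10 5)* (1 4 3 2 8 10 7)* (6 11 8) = (1 3 2 6 11 8 10 5 4 9 7) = [0, 3, 6, 2, 9, 4, 11, 1, 10, 7, 5, 8]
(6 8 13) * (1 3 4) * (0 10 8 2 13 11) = (0 10 8 11)(1 3 4)(2 13 6) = [10, 3, 13, 4, 1, 5, 2, 7, 11, 9, 8, 0, 12, 6]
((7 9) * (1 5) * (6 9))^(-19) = ((1 5)(6 9 7))^(-19) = (1 5)(6 7 9)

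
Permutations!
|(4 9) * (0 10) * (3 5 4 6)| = 10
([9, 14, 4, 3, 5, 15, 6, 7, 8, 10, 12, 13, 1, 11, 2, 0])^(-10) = [0, 1, 2, 3, 4, 5, 6, 7, 8, 9, 10, 11, 12, 13, 14, 15]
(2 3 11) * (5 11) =[0, 1, 3, 5, 4, 11, 6, 7, 8, 9, 10, 2] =(2 3 5 11)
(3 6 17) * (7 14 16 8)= (3 6 17)(7 14 16 8)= [0, 1, 2, 6, 4, 5, 17, 14, 7, 9, 10, 11, 12, 13, 16, 15, 8, 3]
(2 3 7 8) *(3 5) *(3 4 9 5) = (2 3 7 8)(4 9 5) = [0, 1, 3, 7, 9, 4, 6, 8, 2, 5]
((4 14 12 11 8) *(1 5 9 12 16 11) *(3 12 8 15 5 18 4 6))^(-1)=((1 18 4 14 16 11 15 5 9 8 6 3 12))^(-1)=(1 12 3 6 8 9 5 15 11 16 14 4 18)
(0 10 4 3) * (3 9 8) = (0 10 4 9 8 3) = [10, 1, 2, 0, 9, 5, 6, 7, 3, 8, 4]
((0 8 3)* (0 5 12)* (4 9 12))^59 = (0 5 12 3 9 8 4)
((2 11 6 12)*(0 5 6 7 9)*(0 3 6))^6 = (2 12 6 3 9 7 11)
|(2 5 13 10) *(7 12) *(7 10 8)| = |(2 5 13 8 7 12 10)| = 7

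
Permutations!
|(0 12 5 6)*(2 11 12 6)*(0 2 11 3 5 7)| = |(0 6 2 3 5 11 12 7)| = 8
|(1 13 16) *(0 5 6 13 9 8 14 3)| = 10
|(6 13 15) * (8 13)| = |(6 8 13 15)| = 4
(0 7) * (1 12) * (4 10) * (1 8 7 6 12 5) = (0 6 12 8 7)(1 5)(4 10) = [6, 5, 2, 3, 10, 1, 12, 0, 7, 9, 4, 11, 8]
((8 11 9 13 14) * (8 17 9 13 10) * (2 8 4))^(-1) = (2 4 10 9 17 14 13 11 8)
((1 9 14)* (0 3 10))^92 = (0 10 3)(1 14 9)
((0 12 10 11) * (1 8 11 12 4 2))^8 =((0 4 2 1 8 11)(10 12))^8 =(12)(0 2 8)(1 11 4)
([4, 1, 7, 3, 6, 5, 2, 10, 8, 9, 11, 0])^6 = (0 11 10 7 2 6 4)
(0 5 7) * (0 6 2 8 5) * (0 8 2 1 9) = (0 8 5 7 6 1 9) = [8, 9, 2, 3, 4, 7, 1, 6, 5, 0]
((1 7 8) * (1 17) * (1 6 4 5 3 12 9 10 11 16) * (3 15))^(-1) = (1 16 11 10 9 12 3 15 5 4 6 17 8 7)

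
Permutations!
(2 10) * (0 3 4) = [3, 1, 10, 4, 0, 5, 6, 7, 8, 9, 2] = (0 3 4)(2 10)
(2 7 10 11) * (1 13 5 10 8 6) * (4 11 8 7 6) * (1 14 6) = [0, 13, 1, 3, 11, 10, 14, 7, 4, 9, 8, 2, 12, 5, 6] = (1 13 5 10 8 4 11 2)(6 14)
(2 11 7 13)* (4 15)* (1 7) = [0, 7, 11, 3, 15, 5, 6, 13, 8, 9, 10, 1, 12, 2, 14, 4] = (1 7 13 2 11)(4 15)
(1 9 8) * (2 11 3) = [0, 9, 11, 2, 4, 5, 6, 7, 1, 8, 10, 3] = (1 9 8)(2 11 3)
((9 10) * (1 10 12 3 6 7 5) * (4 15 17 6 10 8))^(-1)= ((1 8 4 15 17 6 7 5)(3 10 9 12))^(-1)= (1 5 7 6 17 15 4 8)(3 12 9 10)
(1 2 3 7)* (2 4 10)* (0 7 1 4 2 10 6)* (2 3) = (10)(0 7 4 6)(1 3) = [7, 3, 2, 1, 6, 5, 0, 4, 8, 9, 10]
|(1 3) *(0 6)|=2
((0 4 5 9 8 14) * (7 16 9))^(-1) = (0 14 8 9 16 7 5 4)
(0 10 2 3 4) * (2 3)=(0 10 3 4)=[10, 1, 2, 4, 0, 5, 6, 7, 8, 9, 3]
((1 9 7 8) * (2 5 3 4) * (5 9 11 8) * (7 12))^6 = ((1 11 8)(2 9 12 7 5 3 4))^6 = (2 4 3 5 7 12 9)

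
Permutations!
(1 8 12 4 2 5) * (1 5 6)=[0, 8, 6, 3, 2, 5, 1, 7, 12, 9, 10, 11, 4]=(1 8 12 4 2 6)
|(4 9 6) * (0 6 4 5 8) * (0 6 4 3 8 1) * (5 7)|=9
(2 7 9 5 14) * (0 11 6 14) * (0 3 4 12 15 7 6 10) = [11, 1, 6, 4, 12, 3, 14, 9, 8, 5, 0, 10, 15, 13, 2, 7] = (0 11 10)(2 6 14)(3 4 12 15 7 9 5)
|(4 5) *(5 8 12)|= 4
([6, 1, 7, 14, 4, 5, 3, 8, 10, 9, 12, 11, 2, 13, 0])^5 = [6, 1, 2, 14, 4, 5, 3, 7, 8, 9, 10, 11, 12, 13, 0]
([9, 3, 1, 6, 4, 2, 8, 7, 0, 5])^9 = (0 9 5 2 1 3 6 8)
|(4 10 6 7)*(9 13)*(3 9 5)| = |(3 9 13 5)(4 10 6 7)| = 4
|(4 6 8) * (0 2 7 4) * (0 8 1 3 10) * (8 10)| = 9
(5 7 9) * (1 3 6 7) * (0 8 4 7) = (0 8 4 7 9 5 1 3 6) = [8, 3, 2, 6, 7, 1, 0, 9, 4, 5]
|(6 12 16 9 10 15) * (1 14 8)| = 6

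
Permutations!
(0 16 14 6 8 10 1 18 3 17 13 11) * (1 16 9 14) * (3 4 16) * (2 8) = [9, 18, 8, 17, 16, 5, 2, 7, 10, 14, 3, 0, 12, 11, 6, 15, 1, 13, 4] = (0 9 14 6 2 8 10 3 17 13 11)(1 18 4 16)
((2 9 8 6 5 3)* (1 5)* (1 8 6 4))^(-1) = (1 4 8 6 9 2 3 5)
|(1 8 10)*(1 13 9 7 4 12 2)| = |(1 8 10 13 9 7 4 12 2)| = 9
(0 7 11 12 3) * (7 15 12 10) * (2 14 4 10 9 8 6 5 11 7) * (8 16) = (0 15 12 3)(2 14 4 10)(5 11 9 16 8 6) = [15, 1, 14, 0, 10, 11, 5, 7, 6, 16, 2, 9, 3, 13, 4, 12, 8]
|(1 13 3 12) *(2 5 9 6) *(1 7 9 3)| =|(1 13)(2 5 3 12 7 9 6)| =14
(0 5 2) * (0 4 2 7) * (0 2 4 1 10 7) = (0 5)(1 10 7 2) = [5, 10, 1, 3, 4, 0, 6, 2, 8, 9, 7]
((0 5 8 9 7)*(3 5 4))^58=(0 3 8 7 4 5 9)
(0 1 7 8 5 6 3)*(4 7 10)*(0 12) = [1, 10, 2, 12, 7, 6, 3, 8, 5, 9, 4, 11, 0] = (0 1 10 4 7 8 5 6 3 12)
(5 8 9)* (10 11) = [0, 1, 2, 3, 4, 8, 6, 7, 9, 5, 11, 10] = (5 8 9)(10 11)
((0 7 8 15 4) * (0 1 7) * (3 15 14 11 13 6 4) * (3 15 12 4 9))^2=((15)(1 7 8 14 11 13 6 9 3 12 4))^2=(15)(1 8 11 6 3 4 7 14 13 9 12)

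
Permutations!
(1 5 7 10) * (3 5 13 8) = (1 13 8 3 5 7 10) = [0, 13, 2, 5, 4, 7, 6, 10, 3, 9, 1, 11, 12, 8]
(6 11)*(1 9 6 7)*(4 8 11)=(1 9 6 4 8 11 7)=[0, 9, 2, 3, 8, 5, 4, 1, 11, 6, 10, 7]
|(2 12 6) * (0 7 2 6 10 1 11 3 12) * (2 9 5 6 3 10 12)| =21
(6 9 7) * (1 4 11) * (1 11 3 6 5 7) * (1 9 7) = [0, 4, 2, 6, 3, 1, 7, 5, 8, 9, 10, 11] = (11)(1 4 3 6 7 5)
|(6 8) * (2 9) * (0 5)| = |(0 5)(2 9)(6 8)| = 2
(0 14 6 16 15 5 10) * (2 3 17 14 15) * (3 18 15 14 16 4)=(0 14 6 4 3 17 16 2 18 15 5 10)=[14, 1, 18, 17, 3, 10, 4, 7, 8, 9, 0, 11, 12, 13, 6, 5, 2, 16, 15]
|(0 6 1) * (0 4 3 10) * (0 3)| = |(0 6 1 4)(3 10)| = 4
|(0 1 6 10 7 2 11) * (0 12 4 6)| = 14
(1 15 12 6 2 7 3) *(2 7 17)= (1 15 12 6 7 3)(2 17)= [0, 15, 17, 1, 4, 5, 7, 3, 8, 9, 10, 11, 6, 13, 14, 12, 16, 2]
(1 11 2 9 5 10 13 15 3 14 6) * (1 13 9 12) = (1 11 2 12)(3 14 6 13 15)(5 10 9) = [0, 11, 12, 14, 4, 10, 13, 7, 8, 5, 9, 2, 1, 15, 6, 3]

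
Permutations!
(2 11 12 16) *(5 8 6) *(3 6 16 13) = [0, 1, 11, 6, 4, 8, 5, 7, 16, 9, 10, 12, 13, 3, 14, 15, 2] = (2 11 12 13 3 6 5 8 16)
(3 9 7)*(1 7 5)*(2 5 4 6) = (1 7 3 9 4 6 2 5) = [0, 7, 5, 9, 6, 1, 2, 3, 8, 4]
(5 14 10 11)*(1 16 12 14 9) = (1 16 12 14 10 11 5 9) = [0, 16, 2, 3, 4, 9, 6, 7, 8, 1, 11, 5, 14, 13, 10, 15, 12]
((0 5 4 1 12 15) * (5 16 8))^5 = (0 1 8 15 4 16 12 5) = ((0 16 8 5 4 1 12 15))^5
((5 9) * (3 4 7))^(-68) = ((3 4 7)(5 9))^(-68) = (9)(3 4 7)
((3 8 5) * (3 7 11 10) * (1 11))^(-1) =((1 11 10 3 8 5 7))^(-1) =(1 7 5 8 3 10 11)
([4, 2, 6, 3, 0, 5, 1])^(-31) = [4, 6, 1, 3, 0, 5, 2]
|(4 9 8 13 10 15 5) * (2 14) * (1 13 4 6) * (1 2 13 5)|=24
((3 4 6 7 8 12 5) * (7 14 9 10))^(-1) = (3 5 12 8 7 10 9 14 6 4)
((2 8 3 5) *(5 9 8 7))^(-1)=(2 5 7)(3 8 9)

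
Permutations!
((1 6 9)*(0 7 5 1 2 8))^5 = ((0 7 5 1 6 9 2 8))^5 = (0 9 5 8 6 7 2 1)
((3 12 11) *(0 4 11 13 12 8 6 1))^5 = (0 6 3 4 1 8 11)(12 13)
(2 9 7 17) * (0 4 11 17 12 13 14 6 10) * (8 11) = [4, 1, 9, 3, 8, 5, 10, 12, 11, 7, 0, 17, 13, 14, 6, 15, 16, 2] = (0 4 8 11 17 2 9 7 12 13 14 6 10)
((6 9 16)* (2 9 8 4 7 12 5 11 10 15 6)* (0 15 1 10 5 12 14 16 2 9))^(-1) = (0 2 9 16 14 7 4 8 6 15)(1 10)(5 11)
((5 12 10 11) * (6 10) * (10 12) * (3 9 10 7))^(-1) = ((3 9 10 11 5 7)(6 12))^(-1) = (3 7 5 11 10 9)(6 12)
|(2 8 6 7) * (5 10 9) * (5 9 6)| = 6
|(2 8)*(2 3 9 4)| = |(2 8 3 9 4)| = 5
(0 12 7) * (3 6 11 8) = (0 12 7)(3 6 11 8) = [12, 1, 2, 6, 4, 5, 11, 0, 3, 9, 10, 8, 7]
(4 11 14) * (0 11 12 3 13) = (0 11 14 4 12 3 13) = [11, 1, 2, 13, 12, 5, 6, 7, 8, 9, 10, 14, 3, 0, 4]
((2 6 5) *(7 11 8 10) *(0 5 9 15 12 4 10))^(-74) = (0 11 10 12 9 2)(4 15 6 5 8 7)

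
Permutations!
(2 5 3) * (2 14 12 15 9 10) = (2 5 3 14 12 15 9 10) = [0, 1, 5, 14, 4, 3, 6, 7, 8, 10, 2, 11, 15, 13, 12, 9]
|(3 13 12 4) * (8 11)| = 4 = |(3 13 12 4)(8 11)|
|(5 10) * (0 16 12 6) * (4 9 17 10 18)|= |(0 16 12 6)(4 9 17 10 5 18)|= 12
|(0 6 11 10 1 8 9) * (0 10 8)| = |(0 6 11 8 9 10 1)| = 7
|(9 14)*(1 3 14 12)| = 5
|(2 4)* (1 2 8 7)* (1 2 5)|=4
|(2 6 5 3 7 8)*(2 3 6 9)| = 6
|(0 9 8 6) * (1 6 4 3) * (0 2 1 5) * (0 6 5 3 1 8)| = |(0 9)(1 5 6 2 8 4)| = 6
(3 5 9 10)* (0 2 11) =(0 2 11)(3 5 9 10) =[2, 1, 11, 5, 4, 9, 6, 7, 8, 10, 3, 0]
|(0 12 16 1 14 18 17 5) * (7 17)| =9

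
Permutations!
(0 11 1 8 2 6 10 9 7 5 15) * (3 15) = (0 11 1 8 2 6 10 9 7 5 3 15) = [11, 8, 6, 15, 4, 3, 10, 5, 2, 7, 9, 1, 12, 13, 14, 0]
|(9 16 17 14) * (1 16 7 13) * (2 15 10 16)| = 10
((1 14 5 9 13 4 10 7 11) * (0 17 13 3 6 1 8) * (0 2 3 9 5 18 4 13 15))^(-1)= (0 15 17)(1 6 3 2 8 11 7 10 4 18 14)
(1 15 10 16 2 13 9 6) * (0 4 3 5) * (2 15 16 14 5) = (0 4 3 2 13 9 6 1 16 15 10 14 5) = [4, 16, 13, 2, 3, 0, 1, 7, 8, 6, 14, 11, 12, 9, 5, 10, 15]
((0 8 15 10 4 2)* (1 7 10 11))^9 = (15)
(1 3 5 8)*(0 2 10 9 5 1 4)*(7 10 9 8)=[2, 3, 9, 1, 0, 7, 6, 10, 4, 5, 8]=(0 2 9 5 7 10 8 4)(1 3)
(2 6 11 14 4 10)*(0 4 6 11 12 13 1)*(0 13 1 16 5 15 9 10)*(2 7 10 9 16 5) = (0 4)(1 13 5 15 16 2 11 14 6 12)(7 10) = [4, 13, 11, 3, 0, 15, 12, 10, 8, 9, 7, 14, 1, 5, 6, 16, 2]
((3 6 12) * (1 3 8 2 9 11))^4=(1 8)(2 3)(6 9)(11 12)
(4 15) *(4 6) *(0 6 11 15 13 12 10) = (0 6 4 13 12 10)(11 15) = [6, 1, 2, 3, 13, 5, 4, 7, 8, 9, 0, 15, 10, 12, 14, 11]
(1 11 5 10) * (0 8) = (0 8)(1 11 5 10) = [8, 11, 2, 3, 4, 10, 6, 7, 0, 9, 1, 5]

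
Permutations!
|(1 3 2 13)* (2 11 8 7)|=7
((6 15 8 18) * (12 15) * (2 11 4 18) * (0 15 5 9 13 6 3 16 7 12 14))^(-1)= ((0 15 8 2 11 4 18 3 16 7 12 5 9 13 6 14))^(-1)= (0 14 6 13 9 5 12 7 16 3 18 4 11 2 8 15)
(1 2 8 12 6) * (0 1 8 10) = [1, 2, 10, 3, 4, 5, 8, 7, 12, 9, 0, 11, 6] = (0 1 2 10)(6 8 12)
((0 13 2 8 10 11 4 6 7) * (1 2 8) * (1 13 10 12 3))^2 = (0 11 6)(1 13 12)(2 8 3)(4 7 10)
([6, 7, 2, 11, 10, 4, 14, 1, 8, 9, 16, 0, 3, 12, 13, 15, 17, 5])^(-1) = (0 11 3 12 13 14 6)(1 7)(4 5 17 16 10)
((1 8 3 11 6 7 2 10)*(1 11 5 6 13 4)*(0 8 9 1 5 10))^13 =((0 8 3 10 11 13 4 5 6 7 2)(1 9))^13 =(0 3 11 4 6 2 8 10 13 5 7)(1 9)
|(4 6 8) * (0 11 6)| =5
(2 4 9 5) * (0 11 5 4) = (0 11 5 2)(4 9) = [11, 1, 0, 3, 9, 2, 6, 7, 8, 4, 10, 5]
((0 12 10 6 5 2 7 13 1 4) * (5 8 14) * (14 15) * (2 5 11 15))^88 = ((0 12 10 6 8 2 7 13 1 4)(11 15 14))^88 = (0 1 7 8 10)(2 6 12 4 13)(11 15 14)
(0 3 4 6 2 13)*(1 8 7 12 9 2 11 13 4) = (0 3 1 8 7 12 9 2 4 6 11 13) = [3, 8, 4, 1, 6, 5, 11, 12, 7, 2, 10, 13, 9, 0]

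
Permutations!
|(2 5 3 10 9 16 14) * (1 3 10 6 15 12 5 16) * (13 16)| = 8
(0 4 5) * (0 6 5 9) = (0 4 9)(5 6) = [4, 1, 2, 3, 9, 6, 5, 7, 8, 0]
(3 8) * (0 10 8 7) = (0 10 8 3 7) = [10, 1, 2, 7, 4, 5, 6, 0, 3, 9, 8]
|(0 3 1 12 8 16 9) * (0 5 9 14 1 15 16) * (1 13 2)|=10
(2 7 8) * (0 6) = (0 6)(2 7 8) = [6, 1, 7, 3, 4, 5, 0, 8, 2]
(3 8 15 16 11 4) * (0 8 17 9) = (0 8 15 16 11 4 3 17 9) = [8, 1, 2, 17, 3, 5, 6, 7, 15, 0, 10, 4, 12, 13, 14, 16, 11, 9]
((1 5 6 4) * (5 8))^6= ((1 8 5 6 4))^6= (1 8 5 6 4)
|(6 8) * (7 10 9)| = 6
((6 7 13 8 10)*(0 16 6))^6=((0 16 6 7 13 8 10))^6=(0 10 8 13 7 6 16)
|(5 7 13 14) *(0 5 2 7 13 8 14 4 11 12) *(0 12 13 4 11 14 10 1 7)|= |(0 5 4 14 2)(1 7 8 10)(11 13)|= 20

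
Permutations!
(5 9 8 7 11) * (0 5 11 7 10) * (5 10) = (11)(0 10)(5 9 8) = [10, 1, 2, 3, 4, 9, 6, 7, 5, 8, 0, 11]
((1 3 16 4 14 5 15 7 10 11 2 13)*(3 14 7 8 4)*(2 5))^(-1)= (1 13 2 14)(3 16)(4 8 15 5 11 10 7)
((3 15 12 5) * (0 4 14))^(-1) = (0 14 4)(3 5 12 15)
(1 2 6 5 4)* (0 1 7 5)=(0 1 2 6)(4 7 5)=[1, 2, 6, 3, 7, 4, 0, 5]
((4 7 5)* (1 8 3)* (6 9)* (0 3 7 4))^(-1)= (0 5 7 8 1 3)(6 9)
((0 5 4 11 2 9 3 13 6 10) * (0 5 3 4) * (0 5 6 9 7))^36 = ((0 3 13 9 4 11 2 7)(6 10))^36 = (0 4)(2 13)(3 11)(7 9)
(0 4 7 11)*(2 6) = (0 4 7 11)(2 6) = [4, 1, 6, 3, 7, 5, 2, 11, 8, 9, 10, 0]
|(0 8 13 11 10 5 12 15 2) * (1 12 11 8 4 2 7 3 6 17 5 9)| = 66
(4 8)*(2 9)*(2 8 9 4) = (2 4 9 8) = [0, 1, 4, 3, 9, 5, 6, 7, 2, 8]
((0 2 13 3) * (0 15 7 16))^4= ((0 2 13 3 15 7 16))^4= (0 15 2 7 13 16 3)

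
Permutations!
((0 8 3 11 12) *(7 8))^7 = ((0 7 8 3 11 12))^7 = (0 7 8 3 11 12)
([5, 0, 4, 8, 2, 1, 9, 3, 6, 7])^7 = [5, 0, 4, 6, 2, 1, 7, 8, 9, 3]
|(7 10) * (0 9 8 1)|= |(0 9 8 1)(7 10)|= 4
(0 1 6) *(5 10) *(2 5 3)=(0 1 6)(2 5 10 3)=[1, 6, 5, 2, 4, 10, 0, 7, 8, 9, 3]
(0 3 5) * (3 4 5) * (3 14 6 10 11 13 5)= (0 4 3 14 6 10 11 13 5)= [4, 1, 2, 14, 3, 0, 10, 7, 8, 9, 11, 13, 12, 5, 6]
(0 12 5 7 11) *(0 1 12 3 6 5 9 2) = (0 3 6 5 7 11 1 12 9 2) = [3, 12, 0, 6, 4, 7, 5, 11, 8, 2, 10, 1, 9]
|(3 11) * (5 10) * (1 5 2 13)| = 10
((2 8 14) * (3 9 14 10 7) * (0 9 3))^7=((0 9 14 2 8 10 7))^7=(14)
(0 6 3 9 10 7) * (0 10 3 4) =[6, 1, 2, 9, 0, 5, 4, 10, 8, 3, 7] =(0 6 4)(3 9)(7 10)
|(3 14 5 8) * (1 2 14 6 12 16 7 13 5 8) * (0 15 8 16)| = 42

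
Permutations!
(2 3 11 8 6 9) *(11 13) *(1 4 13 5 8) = [0, 4, 3, 5, 13, 8, 9, 7, 6, 2, 10, 1, 12, 11] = (1 4 13 11)(2 3 5 8 6 9)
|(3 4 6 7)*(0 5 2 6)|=7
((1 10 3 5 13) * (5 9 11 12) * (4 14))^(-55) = (1 10 3 9 11 12 5 13)(4 14)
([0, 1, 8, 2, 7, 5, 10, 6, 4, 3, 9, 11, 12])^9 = [0, 1, 8, 2, 7, 5, 10, 6, 4, 3, 9, 11, 12]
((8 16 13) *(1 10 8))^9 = ((1 10 8 16 13))^9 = (1 13 16 8 10)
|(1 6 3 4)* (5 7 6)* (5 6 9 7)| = 4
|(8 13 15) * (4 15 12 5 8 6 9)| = 4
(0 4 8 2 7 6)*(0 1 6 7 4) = (1 6)(2 4 8) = [0, 6, 4, 3, 8, 5, 1, 7, 2]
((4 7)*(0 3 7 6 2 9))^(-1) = (0 9 2 6 4 7 3)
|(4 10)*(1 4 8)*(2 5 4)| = 6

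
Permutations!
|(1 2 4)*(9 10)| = 6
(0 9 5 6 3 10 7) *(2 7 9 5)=[5, 1, 7, 10, 4, 6, 3, 0, 8, 2, 9]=(0 5 6 3 10 9 2 7)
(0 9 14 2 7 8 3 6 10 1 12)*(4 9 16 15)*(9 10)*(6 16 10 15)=(0 10 1 12)(2 7 8 3 16 6 9 14)(4 15)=[10, 12, 7, 16, 15, 5, 9, 8, 3, 14, 1, 11, 0, 13, 2, 4, 6]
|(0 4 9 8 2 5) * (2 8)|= 5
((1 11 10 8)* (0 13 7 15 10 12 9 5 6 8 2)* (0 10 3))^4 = (0 3 15 7 13)(1 5 11 6 12 8 9)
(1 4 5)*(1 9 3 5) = (1 4)(3 5 9) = [0, 4, 2, 5, 1, 9, 6, 7, 8, 3]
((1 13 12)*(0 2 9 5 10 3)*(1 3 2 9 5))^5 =((0 9 1 13 12 3)(2 5 10))^5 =(0 3 12 13 1 9)(2 10 5)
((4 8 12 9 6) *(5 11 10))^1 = (4 8 12 9 6)(5 11 10)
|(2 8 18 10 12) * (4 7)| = 10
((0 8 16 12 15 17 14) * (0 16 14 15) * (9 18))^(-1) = ((0 8 14 16 12)(9 18)(15 17))^(-1) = (0 12 16 14 8)(9 18)(15 17)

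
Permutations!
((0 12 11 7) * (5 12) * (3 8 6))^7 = (0 12 7 5 11)(3 8 6)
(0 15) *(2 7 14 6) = (0 15)(2 7 14 6) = [15, 1, 7, 3, 4, 5, 2, 14, 8, 9, 10, 11, 12, 13, 6, 0]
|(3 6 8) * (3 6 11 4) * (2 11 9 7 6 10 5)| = |(2 11 4 3 9 7 6 8 10 5)| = 10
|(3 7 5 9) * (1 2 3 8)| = |(1 2 3 7 5 9 8)| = 7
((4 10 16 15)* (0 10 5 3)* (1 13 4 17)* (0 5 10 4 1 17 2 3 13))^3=(17)(0 16 3 1 10 2 13 4 15 5)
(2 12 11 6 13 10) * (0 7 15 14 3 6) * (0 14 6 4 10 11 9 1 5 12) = [7, 5, 0, 4, 10, 12, 13, 15, 8, 1, 2, 14, 9, 11, 3, 6] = (0 7 15 6 13 11 14 3 4 10 2)(1 5 12 9)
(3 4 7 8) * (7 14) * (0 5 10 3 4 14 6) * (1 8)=(0 5 10 3 14 7 1 8 4 6)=[5, 8, 2, 14, 6, 10, 0, 1, 4, 9, 3, 11, 12, 13, 7]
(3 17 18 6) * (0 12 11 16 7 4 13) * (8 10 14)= (0 12 11 16 7 4 13)(3 17 18 6)(8 10 14)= [12, 1, 2, 17, 13, 5, 3, 4, 10, 9, 14, 16, 11, 0, 8, 15, 7, 18, 6]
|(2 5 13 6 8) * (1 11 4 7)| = 20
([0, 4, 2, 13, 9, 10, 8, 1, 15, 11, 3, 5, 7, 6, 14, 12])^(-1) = (1 7 12 15 8 6 13 3 10 5 11 9 4)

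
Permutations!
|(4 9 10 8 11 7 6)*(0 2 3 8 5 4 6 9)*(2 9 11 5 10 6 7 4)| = 12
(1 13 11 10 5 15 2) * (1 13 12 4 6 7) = [0, 12, 13, 3, 6, 15, 7, 1, 8, 9, 5, 10, 4, 11, 14, 2] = (1 12 4 6 7)(2 13 11 10 5 15)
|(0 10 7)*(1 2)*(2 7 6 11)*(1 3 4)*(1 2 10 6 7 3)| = 20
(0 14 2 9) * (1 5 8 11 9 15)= (0 14 2 15 1 5 8 11 9)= [14, 5, 15, 3, 4, 8, 6, 7, 11, 0, 10, 9, 12, 13, 2, 1]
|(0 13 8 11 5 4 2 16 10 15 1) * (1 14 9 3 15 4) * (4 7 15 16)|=42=|(0 13 8 11 5 1)(2 4)(3 16 10 7 15 14 9)|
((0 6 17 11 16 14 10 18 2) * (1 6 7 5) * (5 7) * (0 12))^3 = ((0 5 1 6 17 11 16 14 10 18 2 12))^3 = (0 6 16 18)(1 11 10 12)(2 5 17 14)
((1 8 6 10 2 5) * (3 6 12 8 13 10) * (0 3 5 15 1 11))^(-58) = (0 6 11 3 5)(1 10 15 13 2)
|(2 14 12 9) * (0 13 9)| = 6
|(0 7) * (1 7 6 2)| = 5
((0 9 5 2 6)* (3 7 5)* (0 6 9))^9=((2 9 3 7 5))^9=(2 5 7 3 9)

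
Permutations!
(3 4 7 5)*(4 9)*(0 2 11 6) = (0 2 11 6)(3 9 4 7 5) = [2, 1, 11, 9, 7, 3, 0, 5, 8, 4, 10, 6]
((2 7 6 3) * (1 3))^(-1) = ((1 3 2 7 6))^(-1) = (1 6 7 2 3)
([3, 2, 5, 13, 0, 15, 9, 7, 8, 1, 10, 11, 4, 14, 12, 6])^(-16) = (0 13 12)(1 5 6)(2 15 9)(3 14 4)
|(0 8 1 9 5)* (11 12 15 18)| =|(0 8 1 9 5)(11 12 15 18)| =20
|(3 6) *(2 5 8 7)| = |(2 5 8 7)(3 6)| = 4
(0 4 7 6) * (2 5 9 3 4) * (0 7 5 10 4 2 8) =(0 8)(2 10 4 5 9 3)(6 7) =[8, 1, 10, 2, 5, 9, 7, 6, 0, 3, 4]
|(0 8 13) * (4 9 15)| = 3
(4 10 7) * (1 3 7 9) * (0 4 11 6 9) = (0 4 10)(1 3 7 11 6 9) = [4, 3, 2, 7, 10, 5, 9, 11, 8, 1, 0, 6]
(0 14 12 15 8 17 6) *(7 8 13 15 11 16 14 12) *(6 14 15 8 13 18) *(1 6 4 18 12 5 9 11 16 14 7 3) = (0 5 9 11 14 3 1 6)(4 18)(7 13 8 17)(12 16 15) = [5, 6, 2, 1, 18, 9, 0, 13, 17, 11, 10, 14, 16, 8, 3, 12, 15, 7, 4]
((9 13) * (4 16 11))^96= ((4 16 11)(9 13))^96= (16)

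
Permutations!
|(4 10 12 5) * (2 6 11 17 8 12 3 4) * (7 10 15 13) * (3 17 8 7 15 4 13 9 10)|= 42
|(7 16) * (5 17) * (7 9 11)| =4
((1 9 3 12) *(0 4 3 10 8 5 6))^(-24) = (0 10 3 5 1)(4 8 12 6 9)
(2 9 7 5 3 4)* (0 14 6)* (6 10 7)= (0 14 10 7 5 3 4 2 9 6)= [14, 1, 9, 4, 2, 3, 0, 5, 8, 6, 7, 11, 12, 13, 10]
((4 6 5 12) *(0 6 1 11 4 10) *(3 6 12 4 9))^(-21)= ((0 12 10)(1 11 9 3 6 5 4))^(-21)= (12)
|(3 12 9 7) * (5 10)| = 4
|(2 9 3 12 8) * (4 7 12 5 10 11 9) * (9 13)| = 30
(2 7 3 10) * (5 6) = (2 7 3 10)(5 6) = [0, 1, 7, 10, 4, 6, 5, 3, 8, 9, 2]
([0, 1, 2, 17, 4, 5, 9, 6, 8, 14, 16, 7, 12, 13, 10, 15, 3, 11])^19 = (3 17 11 7 6 9 14 10 16)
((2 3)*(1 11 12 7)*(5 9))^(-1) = (1 7 12 11)(2 3)(5 9) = ((1 11 12 7)(2 3)(5 9))^(-1)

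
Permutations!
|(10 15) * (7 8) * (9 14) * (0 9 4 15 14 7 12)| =|(0 9 7 8 12)(4 15 10 14)| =20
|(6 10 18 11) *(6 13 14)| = 6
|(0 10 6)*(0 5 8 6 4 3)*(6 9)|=4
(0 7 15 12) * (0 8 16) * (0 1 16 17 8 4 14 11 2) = (0 7 15 12 4 14 11 2)(1 16)(8 17) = [7, 16, 0, 3, 14, 5, 6, 15, 17, 9, 10, 2, 4, 13, 11, 12, 1, 8]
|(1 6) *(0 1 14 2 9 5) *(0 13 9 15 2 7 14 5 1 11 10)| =30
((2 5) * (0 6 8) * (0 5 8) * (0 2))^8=(0 8 6 5 2)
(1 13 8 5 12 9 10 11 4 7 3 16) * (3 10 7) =[0, 13, 2, 16, 3, 12, 6, 10, 5, 7, 11, 4, 9, 8, 14, 15, 1] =(1 13 8 5 12 9 7 10 11 4 3 16)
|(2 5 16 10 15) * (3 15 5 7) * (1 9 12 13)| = |(1 9 12 13)(2 7 3 15)(5 16 10)| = 12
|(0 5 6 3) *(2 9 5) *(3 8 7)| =|(0 2 9 5 6 8 7 3)| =8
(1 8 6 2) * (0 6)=(0 6 2 1 8)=[6, 8, 1, 3, 4, 5, 2, 7, 0]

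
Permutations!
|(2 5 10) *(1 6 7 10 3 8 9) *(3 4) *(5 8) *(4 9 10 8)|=|(1 6 7 8 10 2 4 3 5 9)|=10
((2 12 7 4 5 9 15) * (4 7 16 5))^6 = ((2 12 16 5 9 15))^6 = (16)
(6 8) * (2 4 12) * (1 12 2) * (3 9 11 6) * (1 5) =(1 12 5)(2 4)(3 9 11 6 8) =[0, 12, 4, 9, 2, 1, 8, 7, 3, 11, 10, 6, 5]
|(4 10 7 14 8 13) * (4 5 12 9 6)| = 10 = |(4 10 7 14 8 13 5 12 9 6)|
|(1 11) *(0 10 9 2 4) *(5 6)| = |(0 10 9 2 4)(1 11)(5 6)| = 10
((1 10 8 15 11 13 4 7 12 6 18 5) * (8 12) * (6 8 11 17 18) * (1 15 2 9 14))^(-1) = ((1 10 12 8 2 9 14)(4 7 11 13)(5 15 17 18))^(-1) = (1 14 9 2 8 12 10)(4 13 11 7)(5 18 17 15)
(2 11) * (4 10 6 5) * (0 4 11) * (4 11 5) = [11, 1, 0, 3, 10, 5, 4, 7, 8, 9, 6, 2] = (0 11 2)(4 10 6)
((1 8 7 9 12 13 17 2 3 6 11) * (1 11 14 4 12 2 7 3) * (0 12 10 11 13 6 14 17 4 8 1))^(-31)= (0 7 12 9 6 2 17)(3 8 14)(4 10 11 13)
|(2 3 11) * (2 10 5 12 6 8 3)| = 7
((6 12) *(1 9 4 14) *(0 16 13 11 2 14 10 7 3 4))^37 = ((0 16 13 11 2 14 1 9)(3 4 10 7)(6 12))^37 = (0 14 13 9 2 16 1 11)(3 4 10 7)(6 12)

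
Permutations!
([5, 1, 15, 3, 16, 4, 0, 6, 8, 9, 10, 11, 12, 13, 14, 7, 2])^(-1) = (0 6 7 15 2 16 4 5)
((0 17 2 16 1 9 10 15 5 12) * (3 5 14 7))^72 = ((0 17 2 16 1 9 10 15 14 7 3 5 12))^72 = (0 15 17 14 2 7 16 3 1 5 9 12 10)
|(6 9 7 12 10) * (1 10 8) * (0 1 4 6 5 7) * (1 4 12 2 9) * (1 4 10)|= |(0 10 5 7 2 9)(4 6)(8 12)|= 6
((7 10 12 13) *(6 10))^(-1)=((6 10 12 13 7))^(-1)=(6 7 13 12 10)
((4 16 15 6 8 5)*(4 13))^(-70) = ((4 16 15 6 8 5 13))^(-70) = (16)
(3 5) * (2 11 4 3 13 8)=(2 11 4 3 5 13 8)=[0, 1, 11, 5, 3, 13, 6, 7, 2, 9, 10, 4, 12, 8]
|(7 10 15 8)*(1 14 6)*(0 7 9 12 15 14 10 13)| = 12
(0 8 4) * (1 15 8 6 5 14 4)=(0 6 5 14 4)(1 15 8)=[6, 15, 2, 3, 0, 14, 5, 7, 1, 9, 10, 11, 12, 13, 4, 8]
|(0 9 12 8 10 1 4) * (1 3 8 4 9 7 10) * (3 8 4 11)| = 10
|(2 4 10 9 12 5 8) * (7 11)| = |(2 4 10 9 12 5 8)(7 11)| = 14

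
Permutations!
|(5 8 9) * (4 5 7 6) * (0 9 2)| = |(0 9 7 6 4 5 8 2)| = 8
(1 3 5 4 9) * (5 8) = (1 3 8 5 4 9) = [0, 3, 2, 8, 9, 4, 6, 7, 5, 1]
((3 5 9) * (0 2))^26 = ((0 2)(3 5 9))^26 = (3 9 5)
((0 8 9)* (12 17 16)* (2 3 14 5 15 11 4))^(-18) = (17)(2 5 4 14 11 3 15)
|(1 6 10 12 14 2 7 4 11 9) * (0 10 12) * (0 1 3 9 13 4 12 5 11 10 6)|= |(0 6 5 11 13 4 10 1)(2 7 12 14)(3 9)|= 8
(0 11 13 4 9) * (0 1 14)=(0 11 13 4 9 1 14)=[11, 14, 2, 3, 9, 5, 6, 7, 8, 1, 10, 13, 12, 4, 0]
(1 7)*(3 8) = (1 7)(3 8) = [0, 7, 2, 8, 4, 5, 6, 1, 3]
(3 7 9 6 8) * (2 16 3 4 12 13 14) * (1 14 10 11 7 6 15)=[0, 14, 16, 6, 12, 5, 8, 9, 4, 15, 11, 7, 13, 10, 2, 1, 3]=(1 14 2 16 3 6 8 4 12 13 10 11 7 9 15)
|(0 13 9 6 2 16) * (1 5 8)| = |(0 13 9 6 2 16)(1 5 8)| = 6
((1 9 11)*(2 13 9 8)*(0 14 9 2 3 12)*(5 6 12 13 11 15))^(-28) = ((0 14 9 15 5 6 12)(1 8 3 13 2 11))^(-28) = (15)(1 3 2)(8 13 11)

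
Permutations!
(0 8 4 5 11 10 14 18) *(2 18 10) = (0 8 4 5 11 2 18)(10 14) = [8, 1, 18, 3, 5, 11, 6, 7, 4, 9, 14, 2, 12, 13, 10, 15, 16, 17, 0]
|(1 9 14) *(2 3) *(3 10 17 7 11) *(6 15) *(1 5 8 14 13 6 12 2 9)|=|(2 10 17 7 11 3 9 13 6 15 12)(5 8 14)|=33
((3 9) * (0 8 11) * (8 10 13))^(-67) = (0 8 10 11 13)(3 9)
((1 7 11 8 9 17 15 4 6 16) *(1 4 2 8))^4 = (1 7 11)(2 15 17 9 8)(4 6 16)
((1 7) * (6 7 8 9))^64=((1 8 9 6 7))^64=(1 7 6 9 8)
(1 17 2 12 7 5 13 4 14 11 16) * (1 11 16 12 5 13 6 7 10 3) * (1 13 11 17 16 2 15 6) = (1 16 17 15 6 7 11 12 10 3 13 4 14 2 5) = [0, 16, 5, 13, 14, 1, 7, 11, 8, 9, 3, 12, 10, 4, 2, 6, 17, 15]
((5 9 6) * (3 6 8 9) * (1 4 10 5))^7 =(1 4 10 5 3 6)(8 9)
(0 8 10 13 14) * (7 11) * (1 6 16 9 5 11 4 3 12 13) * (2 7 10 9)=(0 8 9 5 11 10 1 6 16 2 7 4 3 12 13 14)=[8, 6, 7, 12, 3, 11, 16, 4, 9, 5, 1, 10, 13, 14, 0, 15, 2]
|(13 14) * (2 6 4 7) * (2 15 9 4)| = |(2 6)(4 7 15 9)(13 14)| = 4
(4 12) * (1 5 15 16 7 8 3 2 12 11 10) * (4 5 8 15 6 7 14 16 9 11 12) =[0, 8, 4, 2, 12, 6, 7, 15, 3, 11, 1, 10, 5, 13, 16, 9, 14] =(1 8 3 2 4 12 5 6 7 15 9 11 10)(14 16)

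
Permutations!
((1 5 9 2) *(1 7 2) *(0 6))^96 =(9)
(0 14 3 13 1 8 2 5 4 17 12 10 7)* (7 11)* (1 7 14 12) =[12, 8, 5, 13, 17, 4, 6, 0, 2, 9, 11, 14, 10, 7, 3, 15, 16, 1] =(0 12 10 11 14 3 13 7)(1 8 2 5 4 17)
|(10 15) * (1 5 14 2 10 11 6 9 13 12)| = 11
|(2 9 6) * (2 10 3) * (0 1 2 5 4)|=9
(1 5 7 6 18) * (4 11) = (1 5 7 6 18)(4 11) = [0, 5, 2, 3, 11, 7, 18, 6, 8, 9, 10, 4, 12, 13, 14, 15, 16, 17, 1]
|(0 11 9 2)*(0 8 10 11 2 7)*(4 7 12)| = 9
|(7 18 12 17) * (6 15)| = |(6 15)(7 18 12 17)| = 4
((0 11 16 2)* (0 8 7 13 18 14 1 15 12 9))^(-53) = ((0 11 16 2 8 7 13 18 14 1 15 12 9))^(-53) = (0 9 12 15 1 14 18 13 7 8 2 16 11)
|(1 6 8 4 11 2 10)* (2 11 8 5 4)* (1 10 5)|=4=|(11)(1 6)(2 5 4 8)|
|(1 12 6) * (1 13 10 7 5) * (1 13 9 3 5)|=|(1 12 6 9 3 5 13 10 7)|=9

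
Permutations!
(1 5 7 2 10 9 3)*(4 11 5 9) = (1 9 3)(2 10 4 11 5 7) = [0, 9, 10, 1, 11, 7, 6, 2, 8, 3, 4, 5]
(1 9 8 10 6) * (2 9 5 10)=(1 5 10 6)(2 9 8)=[0, 5, 9, 3, 4, 10, 1, 7, 2, 8, 6]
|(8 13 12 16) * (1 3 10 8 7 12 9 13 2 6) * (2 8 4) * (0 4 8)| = 24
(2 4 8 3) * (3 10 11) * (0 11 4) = (0 11 3 2)(4 8 10) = [11, 1, 0, 2, 8, 5, 6, 7, 10, 9, 4, 3]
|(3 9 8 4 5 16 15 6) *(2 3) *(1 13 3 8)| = 28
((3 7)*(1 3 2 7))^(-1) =((1 3)(2 7))^(-1) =(1 3)(2 7)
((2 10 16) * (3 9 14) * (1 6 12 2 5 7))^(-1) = ((1 6 12 2 10 16 5 7)(3 9 14))^(-1) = (1 7 5 16 10 2 12 6)(3 14 9)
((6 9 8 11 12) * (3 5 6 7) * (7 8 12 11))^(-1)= (3 7 8 12 9 6 5)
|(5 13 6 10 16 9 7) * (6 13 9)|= 3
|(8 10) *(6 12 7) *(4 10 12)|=6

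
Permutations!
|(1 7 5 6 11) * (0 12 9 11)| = 8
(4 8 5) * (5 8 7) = (8)(4 7 5) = [0, 1, 2, 3, 7, 4, 6, 5, 8]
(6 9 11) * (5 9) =(5 9 11 6) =[0, 1, 2, 3, 4, 9, 5, 7, 8, 11, 10, 6]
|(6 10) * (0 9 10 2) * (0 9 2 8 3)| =|(0 2 9 10 6 8 3)| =7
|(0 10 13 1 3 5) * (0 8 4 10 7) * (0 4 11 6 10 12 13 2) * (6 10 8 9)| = |(0 7 4 12 13 1 3 5 9 6 8 11 10 2)| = 14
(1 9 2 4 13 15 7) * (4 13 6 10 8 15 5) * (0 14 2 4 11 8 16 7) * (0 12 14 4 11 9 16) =(0 4 6 10)(1 16 7)(2 13 5 9 11 8 15 12 14) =[4, 16, 13, 3, 6, 9, 10, 1, 15, 11, 0, 8, 14, 5, 2, 12, 7]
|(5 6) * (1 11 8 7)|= 4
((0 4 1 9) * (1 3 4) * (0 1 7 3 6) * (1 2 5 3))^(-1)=((0 7 1 9 2 5 3 4 6))^(-1)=(0 6 4 3 5 2 9 1 7)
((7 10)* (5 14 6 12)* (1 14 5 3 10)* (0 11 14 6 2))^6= ((0 11 14 2)(1 6 12 3 10 7))^6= (0 14)(2 11)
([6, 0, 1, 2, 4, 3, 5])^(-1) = [1, 2, 3, 5, 4, 6, 0]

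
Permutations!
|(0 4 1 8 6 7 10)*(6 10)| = |(0 4 1 8 10)(6 7)| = 10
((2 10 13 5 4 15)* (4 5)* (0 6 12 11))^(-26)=(0 12)(2 15 4 13 10)(6 11)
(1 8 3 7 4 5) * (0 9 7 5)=(0 9 7 4)(1 8 3 5)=[9, 8, 2, 5, 0, 1, 6, 4, 3, 7]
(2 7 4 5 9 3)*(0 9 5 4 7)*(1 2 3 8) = (0 9 8 1 2) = [9, 2, 0, 3, 4, 5, 6, 7, 1, 8]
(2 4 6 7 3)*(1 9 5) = (1 9 5)(2 4 6 7 3) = [0, 9, 4, 2, 6, 1, 7, 3, 8, 5]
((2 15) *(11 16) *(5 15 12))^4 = (16)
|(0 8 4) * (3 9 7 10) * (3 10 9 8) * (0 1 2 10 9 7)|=|(0 3 8 4 1 2 10 9)|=8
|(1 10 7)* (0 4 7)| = |(0 4 7 1 10)| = 5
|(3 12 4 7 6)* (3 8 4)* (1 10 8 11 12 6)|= |(1 10 8 4 7)(3 6 11 12)|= 20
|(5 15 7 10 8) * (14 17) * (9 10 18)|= |(5 15 7 18 9 10 8)(14 17)|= 14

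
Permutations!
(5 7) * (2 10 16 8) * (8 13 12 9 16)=(2 10 8)(5 7)(9 16 13 12)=[0, 1, 10, 3, 4, 7, 6, 5, 2, 16, 8, 11, 9, 12, 14, 15, 13]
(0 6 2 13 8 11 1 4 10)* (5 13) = [6, 4, 5, 3, 10, 13, 2, 7, 11, 9, 0, 1, 12, 8] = (0 6 2 5 13 8 11 1 4 10)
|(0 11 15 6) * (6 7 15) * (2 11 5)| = |(0 5 2 11 6)(7 15)| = 10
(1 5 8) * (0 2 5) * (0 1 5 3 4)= (0 2 3 4)(5 8)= [2, 1, 3, 4, 0, 8, 6, 7, 5]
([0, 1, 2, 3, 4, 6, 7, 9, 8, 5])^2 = [0, 1, 2, 3, 4, 7, 9, 5, 8, 6]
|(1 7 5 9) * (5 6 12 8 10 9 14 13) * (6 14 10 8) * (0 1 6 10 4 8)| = |(0 1 7 14 13 5 4 8)(6 12 10 9)| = 8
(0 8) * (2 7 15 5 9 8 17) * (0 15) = [17, 1, 7, 3, 4, 9, 6, 0, 15, 8, 10, 11, 12, 13, 14, 5, 16, 2] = (0 17 2 7)(5 9 8 15)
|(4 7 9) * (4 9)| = 2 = |(9)(4 7)|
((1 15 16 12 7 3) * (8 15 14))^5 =((1 14 8 15 16 12 7 3))^5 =(1 12 8 3 16 14 7 15)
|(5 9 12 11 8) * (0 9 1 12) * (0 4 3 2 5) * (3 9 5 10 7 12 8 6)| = 28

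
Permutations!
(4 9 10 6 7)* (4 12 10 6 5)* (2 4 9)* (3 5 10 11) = (2 4)(3 5 9 6 7 12 11) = [0, 1, 4, 5, 2, 9, 7, 12, 8, 6, 10, 3, 11]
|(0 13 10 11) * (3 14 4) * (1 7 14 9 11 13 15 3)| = |(0 15 3 9 11)(1 7 14 4)(10 13)| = 20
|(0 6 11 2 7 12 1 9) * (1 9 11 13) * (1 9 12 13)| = 8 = |(0 6 1 11 2 7 13 9)|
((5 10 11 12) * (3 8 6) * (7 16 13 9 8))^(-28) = ((3 7 16 13 9 8 6)(5 10 11 12))^(-28) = (16)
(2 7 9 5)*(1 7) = [0, 7, 1, 3, 4, 2, 6, 9, 8, 5] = (1 7 9 5 2)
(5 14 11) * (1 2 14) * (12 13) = (1 2 14 11 5)(12 13) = [0, 2, 14, 3, 4, 1, 6, 7, 8, 9, 10, 5, 13, 12, 11]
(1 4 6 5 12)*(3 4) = (1 3 4 6 5 12) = [0, 3, 2, 4, 6, 12, 5, 7, 8, 9, 10, 11, 1]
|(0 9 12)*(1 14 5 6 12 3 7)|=9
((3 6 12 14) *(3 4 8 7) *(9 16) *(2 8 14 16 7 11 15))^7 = (2 15 11 8)(3 6 12 16 9 7)(4 14) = ((2 8 11 15)(3 6 12 16 9 7)(4 14))^7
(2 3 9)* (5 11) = (2 3 9)(5 11) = [0, 1, 3, 9, 4, 11, 6, 7, 8, 2, 10, 5]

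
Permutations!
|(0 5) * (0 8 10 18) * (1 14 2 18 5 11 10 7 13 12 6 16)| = 14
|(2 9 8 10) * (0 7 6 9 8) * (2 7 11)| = 8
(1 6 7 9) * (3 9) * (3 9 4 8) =(1 6 7 9)(3 4 8) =[0, 6, 2, 4, 8, 5, 7, 9, 3, 1]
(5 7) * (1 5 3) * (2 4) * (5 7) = (1 7 3)(2 4) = [0, 7, 4, 1, 2, 5, 6, 3]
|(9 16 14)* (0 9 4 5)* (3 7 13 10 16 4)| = |(0 9 4 5)(3 7 13 10 16 14)| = 12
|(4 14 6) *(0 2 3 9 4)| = 7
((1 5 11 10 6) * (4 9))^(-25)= ((1 5 11 10 6)(4 9))^(-25)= (11)(4 9)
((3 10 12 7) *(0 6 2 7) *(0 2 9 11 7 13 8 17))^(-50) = (0 8 2 10 7 9)(3 11 6 17 13 12)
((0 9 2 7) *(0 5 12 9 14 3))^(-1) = ((0 14 3)(2 7 5 12 9))^(-1) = (0 3 14)(2 9 12 5 7)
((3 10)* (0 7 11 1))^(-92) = (11)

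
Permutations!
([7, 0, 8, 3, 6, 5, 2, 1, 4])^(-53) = (0 7 1)(2 6 4 8)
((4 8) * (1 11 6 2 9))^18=((1 11 6 2 9)(4 8))^18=(1 2 11 9 6)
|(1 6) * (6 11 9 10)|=|(1 11 9 10 6)|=5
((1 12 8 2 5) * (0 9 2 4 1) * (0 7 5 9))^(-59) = (1 12 8 4)(2 9)(5 7) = ((1 12 8 4)(2 9)(5 7))^(-59)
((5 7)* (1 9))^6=((1 9)(5 7))^6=(9)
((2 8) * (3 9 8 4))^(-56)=(2 8 9 3 4)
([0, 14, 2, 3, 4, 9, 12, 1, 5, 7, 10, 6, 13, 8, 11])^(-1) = (1 7 9 5 8 13 12 6 11 14)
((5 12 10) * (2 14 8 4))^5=((2 14 8 4)(5 12 10))^5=(2 14 8 4)(5 10 12)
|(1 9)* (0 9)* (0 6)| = |(0 9 1 6)| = 4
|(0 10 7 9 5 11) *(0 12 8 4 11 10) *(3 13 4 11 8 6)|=28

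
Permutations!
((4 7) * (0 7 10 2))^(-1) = ((0 7 4 10 2))^(-1) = (0 2 10 4 7)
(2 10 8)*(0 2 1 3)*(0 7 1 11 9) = (0 2 10 8 11 9)(1 3 7) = [2, 3, 10, 7, 4, 5, 6, 1, 11, 0, 8, 9]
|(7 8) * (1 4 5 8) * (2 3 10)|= |(1 4 5 8 7)(2 3 10)|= 15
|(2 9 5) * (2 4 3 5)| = |(2 9)(3 5 4)| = 6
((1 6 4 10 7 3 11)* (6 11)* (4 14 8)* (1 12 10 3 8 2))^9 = ((1 11 12 10 7 8 4 3 6 14 2))^9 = (1 14 3 8 10 11 2 6 4 7 12)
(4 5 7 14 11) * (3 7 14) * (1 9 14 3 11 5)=[0, 9, 2, 7, 1, 3, 6, 11, 8, 14, 10, 4, 12, 13, 5]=(1 9 14 5 3 7 11 4)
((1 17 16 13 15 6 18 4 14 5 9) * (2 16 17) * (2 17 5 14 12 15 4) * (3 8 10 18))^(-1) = (1 9 5 17)(2 18 10 8 3 6 15 12 4 13 16)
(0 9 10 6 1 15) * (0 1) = (0 9 10 6)(1 15) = [9, 15, 2, 3, 4, 5, 0, 7, 8, 10, 6, 11, 12, 13, 14, 1]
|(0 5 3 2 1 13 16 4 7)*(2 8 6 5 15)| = 8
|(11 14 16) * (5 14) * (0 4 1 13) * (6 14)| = 20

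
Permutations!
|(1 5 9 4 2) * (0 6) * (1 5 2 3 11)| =|(0 6)(1 2 5 9 4 3 11)| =14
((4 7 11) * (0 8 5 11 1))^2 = (0 5 4 1 8 11 7)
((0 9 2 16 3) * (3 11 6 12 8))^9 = (16)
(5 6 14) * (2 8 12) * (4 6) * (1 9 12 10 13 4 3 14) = (1 9 12 2 8 10 13 4 6)(3 14 5) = [0, 9, 8, 14, 6, 3, 1, 7, 10, 12, 13, 11, 2, 4, 5]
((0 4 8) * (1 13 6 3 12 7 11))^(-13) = (0 8 4)(1 13 6 3 12 7 11)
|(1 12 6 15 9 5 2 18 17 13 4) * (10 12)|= 12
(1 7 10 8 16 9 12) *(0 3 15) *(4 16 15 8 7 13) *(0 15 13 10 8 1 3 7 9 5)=(0 7 8 13 4 16 5)(1 10 9 12 3)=[7, 10, 2, 1, 16, 0, 6, 8, 13, 12, 9, 11, 3, 4, 14, 15, 5]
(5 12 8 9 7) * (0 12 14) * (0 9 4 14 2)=(0 12 8 4 14 9 7 5 2)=[12, 1, 0, 3, 14, 2, 6, 5, 4, 7, 10, 11, 8, 13, 9]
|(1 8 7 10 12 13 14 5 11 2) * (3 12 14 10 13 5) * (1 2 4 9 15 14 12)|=13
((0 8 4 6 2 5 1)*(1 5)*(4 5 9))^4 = (0 4)(1 9)(2 5)(6 8)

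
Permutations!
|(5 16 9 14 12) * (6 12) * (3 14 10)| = 8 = |(3 14 6 12 5 16 9 10)|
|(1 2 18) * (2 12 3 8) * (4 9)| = 6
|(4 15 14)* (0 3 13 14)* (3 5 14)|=10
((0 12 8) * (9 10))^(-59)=(0 12 8)(9 10)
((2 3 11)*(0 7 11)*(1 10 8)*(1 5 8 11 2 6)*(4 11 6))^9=((0 7 2 3)(1 10 6)(4 11)(5 8))^9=(0 7 2 3)(4 11)(5 8)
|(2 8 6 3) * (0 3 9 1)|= 7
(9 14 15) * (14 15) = (9 15) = [0, 1, 2, 3, 4, 5, 6, 7, 8, 15, 10, 11, 12, 13, 14, 9]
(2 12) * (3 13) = (2 12)(3 13) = [0, 1, 12, 13, 4, 5, 6, 7, 8, 9, 10, 11, 2, 3]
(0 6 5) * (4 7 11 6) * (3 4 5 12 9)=[5, 1, 2, 4, 7, 0, 12, 11, 8, 3, 10, 6, 9]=(0 5)(3 4 7 11 6 12 9)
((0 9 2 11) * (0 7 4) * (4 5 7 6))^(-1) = ((0 9 2 11 6 4)(5 7))^(-1) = (0 4 6 11 2 9)(5 7)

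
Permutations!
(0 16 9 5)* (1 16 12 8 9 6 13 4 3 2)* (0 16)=(0 12 8 9 5 16 6 13 4 3 2 1)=[12, 0, 1, 2, 3, 16, 13, 7, 9, 5, 10, 11, 8, 4, 14, 15, 6]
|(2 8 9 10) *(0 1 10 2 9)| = |(0 1 10 9 2 8)| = 6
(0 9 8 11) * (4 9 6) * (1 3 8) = (0 6 4 9 1 3 8 11) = [6, 3, 2, 8, 9, 5, 4, 7, 11, 1, 10, 0]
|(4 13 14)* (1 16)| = 6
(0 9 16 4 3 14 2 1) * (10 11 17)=(0 9 16 4 3 14 2 1)(10 11 17)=[9, 0, 1, 14, 3, 5, 6, 7, 8, 16, 11, 17, 12, 13, 2, 15, 4, 10]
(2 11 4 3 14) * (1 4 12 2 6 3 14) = (1 4 14 6 3)(2 11 12) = [0, 4, 11, 1, 14, 5, 3, 7, 8, 9, 10, 12, 2, 13, 6]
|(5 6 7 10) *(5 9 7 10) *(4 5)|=|(4 5 6 10 9 7)|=6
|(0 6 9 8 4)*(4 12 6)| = 4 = |(0 4)(6 9 8 12)|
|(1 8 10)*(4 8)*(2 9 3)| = |(1 4 8 10)(2 9 3)| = 12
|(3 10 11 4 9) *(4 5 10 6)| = 12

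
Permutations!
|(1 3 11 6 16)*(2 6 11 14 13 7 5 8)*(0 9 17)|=|(0 9 17)(1 3 14 13 7 5 8 2 6 16)|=30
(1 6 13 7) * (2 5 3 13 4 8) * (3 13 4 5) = (1 6 5 13 7)(2 3 4 8) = [0, 6, 3, 4, 8, 13, 5, 1, 2, 9, 10, 11, 12, 7]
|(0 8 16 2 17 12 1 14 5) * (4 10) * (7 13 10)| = |(0 8 16 2 17 12 1 14 5)(4 7 13 10)| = 36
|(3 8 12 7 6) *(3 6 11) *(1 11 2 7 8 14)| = |(1 11 3 14)(2 7)(8 12)| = 4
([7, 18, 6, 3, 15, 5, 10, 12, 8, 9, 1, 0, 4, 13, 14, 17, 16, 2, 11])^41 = [17, 12, 11, 3, 10, 5, 0, 2, 8, 9, 7, 15, 6, 13, 14, 1, 16, 18, 4]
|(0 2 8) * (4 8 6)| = |(0 2 6 4 8)| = 5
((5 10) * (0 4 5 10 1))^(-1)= (10)(0 1 5 4)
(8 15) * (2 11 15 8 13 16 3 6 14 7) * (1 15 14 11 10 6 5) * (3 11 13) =(1 15 3 5)(2 10 6 13 16 11 14 7) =[0, 15, 10, 5, 4, 1, 13, 2, 8, 9, 6, 14, 12, 16, 7, 3, 11]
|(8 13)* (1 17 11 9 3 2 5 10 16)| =|(1 17 11 9 3 2 5 10 16)(8 13)| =18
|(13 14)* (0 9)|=2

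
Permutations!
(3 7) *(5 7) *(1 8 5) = [0, 8, 2, 1, 4, 7, 6, 3, 5] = (1 8 5 7 3)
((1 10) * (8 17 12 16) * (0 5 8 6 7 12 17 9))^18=(17)(0 8)(5 9)(6 12)(7 16)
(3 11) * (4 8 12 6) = (3 11)(4 8 12 6) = [0, 1, 2, 11, 8, 5, 4, 7, 12, 9, 10, 3, 6]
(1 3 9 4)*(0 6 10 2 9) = [6, 3, 9, 0, 1, 5, 10, 7, 8, 4, 2] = (0 6 10 2 9 4 1 3)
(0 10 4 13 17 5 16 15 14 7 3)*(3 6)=(0 10 4 13 17 5 16 15 14 7 6 3)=[10, 1, 2, 0, 13, 16, 3, 6, 8, 9, 4, 11, 12, 17, 7, 14, 15, 5]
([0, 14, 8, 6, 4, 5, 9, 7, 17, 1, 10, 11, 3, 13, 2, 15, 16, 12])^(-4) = [0, 12, 6, 2, 4, 5, 8, 7, 9, 17, 10, 11, 14, 13, 3, 15, 16, 1]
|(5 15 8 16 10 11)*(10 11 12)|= 10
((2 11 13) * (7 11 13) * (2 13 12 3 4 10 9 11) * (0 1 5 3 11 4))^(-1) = (13)(0 3 5 1)(2 7 11 12)(4 9 10) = ((13)(0 1 5 3)(2 12 11 7)(4 10 9))^(-1)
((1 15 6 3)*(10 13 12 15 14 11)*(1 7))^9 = ((1 14 11 10 13 12 15 6 3 7))^9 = (1 7 3 6 15 12 13 10 11 14)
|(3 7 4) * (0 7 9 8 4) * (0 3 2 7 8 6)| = |(0 8 4 2 7 3 9 6)| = 8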